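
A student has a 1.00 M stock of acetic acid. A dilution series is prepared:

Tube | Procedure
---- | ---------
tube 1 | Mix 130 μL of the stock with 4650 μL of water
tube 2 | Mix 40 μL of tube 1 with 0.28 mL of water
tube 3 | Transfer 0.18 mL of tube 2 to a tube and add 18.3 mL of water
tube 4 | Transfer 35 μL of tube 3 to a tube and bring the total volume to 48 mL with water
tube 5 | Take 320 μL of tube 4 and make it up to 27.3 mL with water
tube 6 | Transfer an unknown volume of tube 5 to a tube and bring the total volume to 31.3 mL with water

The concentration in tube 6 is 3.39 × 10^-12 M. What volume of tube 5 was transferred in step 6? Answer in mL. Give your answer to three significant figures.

0.375 mL

Step 1: 130 μL + 4650 μL = 4780 μL total → factor 4780/130 = 36.769
Step 2: 40 μL + 0.28 mL = 320 μL total → factor 320/40 = 8
Step 3: 0.18 mL + 18.3 mL = 18.48 mL total → factor 18.48/0.18 = 102.67
Step 4: 35 μL brought to 48 mL → factor 48000/35 = 1371.4
Step 5: 320 μL brought to 27.3 mL → factor 27300/320 = 85.312
Step 6: v brought to 31.3 mL → factor = 31.3 mL/v
Product of known-step factors = 3.5334 × 10^9
Overall factor = 1.00 M / (3.39 × 10^-12 M) = 2.9499 × 10^11
Step-6 factor = 2.9499 × 10^11 / 3.5334 × 10^9 = 83.485
v = 31.3 mL / 83.485 = 0.375 mL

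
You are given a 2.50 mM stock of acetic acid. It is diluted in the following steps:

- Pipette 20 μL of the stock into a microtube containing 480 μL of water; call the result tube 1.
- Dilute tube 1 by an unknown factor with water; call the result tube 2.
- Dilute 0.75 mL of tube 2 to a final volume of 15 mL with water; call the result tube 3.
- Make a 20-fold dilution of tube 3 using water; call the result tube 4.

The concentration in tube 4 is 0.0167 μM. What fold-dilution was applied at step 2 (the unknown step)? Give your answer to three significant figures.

15.0-fold

Step 1: 20 μL + 480 μL = 500 μL total → factor 500/20 = 25
Step 2: unknown factor x
Step 3: 0.75 mL brought to 15 mL → factor 15/0.75 = 20
Step 4: 20-fold → factor 20
Product of known-step factors = 10000
Overall factor = 2.50 mM / (0.0167 μM) = 1.497 × 10^5
x = 1.497 × 10^5 / 10000 = 15.0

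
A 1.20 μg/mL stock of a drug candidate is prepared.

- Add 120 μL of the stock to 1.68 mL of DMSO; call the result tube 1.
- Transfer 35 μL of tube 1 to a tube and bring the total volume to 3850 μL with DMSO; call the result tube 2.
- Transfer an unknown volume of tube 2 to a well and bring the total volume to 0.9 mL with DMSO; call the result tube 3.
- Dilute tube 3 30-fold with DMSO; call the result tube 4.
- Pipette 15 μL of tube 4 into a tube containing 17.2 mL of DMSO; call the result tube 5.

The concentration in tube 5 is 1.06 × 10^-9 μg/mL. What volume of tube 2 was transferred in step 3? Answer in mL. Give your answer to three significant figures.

Step 1: 120 μL + 1.68 mL = 1800 μL total → factor 1800/120 = 15
Step 2: 35 μL brought to 3850 μL → factor 3850/35 = 110
Step 3: v brought to 0.9 mL → factor = 0.9 mL/v
Step 4: 30-fold → factor 30
Step 5: 15 μL + 17.2 mL = 17215 μL total → factor 17215/15 = 1147.7
Product of known-step factors = 5.681 × 10^7
Overall factor = 1.20 μg/mL / (1.06 × 10^-9 μg/mL) = 1.1321 × 10^9
Step-3 factor = 1.1321 × 10^9 / 5.681 × 10^7 = 19.928
v = 0.9 mL / 19.928 = 0.0452 mL

0.0452 mL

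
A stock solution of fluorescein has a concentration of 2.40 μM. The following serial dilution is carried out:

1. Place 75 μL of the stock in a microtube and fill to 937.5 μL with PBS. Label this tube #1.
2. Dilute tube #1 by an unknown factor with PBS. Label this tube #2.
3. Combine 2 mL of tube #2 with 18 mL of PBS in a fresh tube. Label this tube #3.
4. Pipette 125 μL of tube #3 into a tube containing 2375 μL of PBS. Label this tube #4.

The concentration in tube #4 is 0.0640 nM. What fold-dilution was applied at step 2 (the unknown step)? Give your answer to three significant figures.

Step 1: 75 μL brought to 937.5 μL → factor 937.5/75 = 12.5
Step 2: unknown factor x
Step 3: 2 mL + 18 mL = 20 mL total → factor 20/2 = 10
Step 4: 125 μL + 2375 μL = 2500 μL total → factor 2500/125 = 20
Product of known-step factors = 2500
Overall factor = 2.40 μM / (0.0640 nM) = 37500
x = 37500 / 2500 = 15.0

15.0-fold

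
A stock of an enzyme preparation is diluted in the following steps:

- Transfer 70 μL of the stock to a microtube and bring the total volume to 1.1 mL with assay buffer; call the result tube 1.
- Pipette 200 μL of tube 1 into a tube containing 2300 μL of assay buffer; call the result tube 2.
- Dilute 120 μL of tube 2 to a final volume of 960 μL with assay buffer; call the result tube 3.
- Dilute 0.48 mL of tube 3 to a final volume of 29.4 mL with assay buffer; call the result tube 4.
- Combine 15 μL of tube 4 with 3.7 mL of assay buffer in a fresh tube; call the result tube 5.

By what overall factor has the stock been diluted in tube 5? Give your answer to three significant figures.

2.38 × 10^7

Step 1: 70 μL brought to 1.1 mL → factor 1100/70 = 15.714
Step 2: 200 μL + 2300 μL = 2500 μL total → factor 2500/200 = 12.5
Step 3: 120 μL brought to 960 μL → factor 960/120 = 8
Step 4: 0.48 mL brought to 29.4 mL → factor 29.4/0.48 = 61.25
Step 5: 15 μL + 3.7 mL = 3715 μL total → factor 3715/15 = 247.67
Overall dilution factor = 15.714 × 12.5 × 8 × 61.25 × 247.67 = 2.3838 × 10^7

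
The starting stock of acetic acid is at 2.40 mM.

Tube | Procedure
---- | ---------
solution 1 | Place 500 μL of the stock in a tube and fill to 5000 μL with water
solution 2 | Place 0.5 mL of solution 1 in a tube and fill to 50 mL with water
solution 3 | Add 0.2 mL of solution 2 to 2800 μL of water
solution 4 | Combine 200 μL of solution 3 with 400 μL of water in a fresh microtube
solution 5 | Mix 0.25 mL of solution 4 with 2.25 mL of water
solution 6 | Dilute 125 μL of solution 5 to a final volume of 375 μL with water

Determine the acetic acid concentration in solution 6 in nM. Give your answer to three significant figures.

1.78 nM

Step 1: 500 μL brought to 5000 μL → factor 5000/500 = 10
Step 2: 0.5 mL brought to 50 mL → factor 50/0.5 = 100
Step 3: 0.2 mL + 2800 μL = 3 mL total → factor 3/0.2 = 15
Step 4: 200 μL + 400 μL = 600 μL total → factor 600/200 = 3
Step 5: 0.25 mL + 2.25 mL = 2.5 mL total → factor 2.5/0.25 = 10
Step 6: 125 μL brought to 375 μL → factor 375/125 = 3
Overall dilution factor = 10 × 100 × 15 × 3 × 10 × 3 = 1.35 × 10^6
Final = 2.40 mM / 1.35 × 10^6 = 1.778 × 10^-6 mM = 1.78 nM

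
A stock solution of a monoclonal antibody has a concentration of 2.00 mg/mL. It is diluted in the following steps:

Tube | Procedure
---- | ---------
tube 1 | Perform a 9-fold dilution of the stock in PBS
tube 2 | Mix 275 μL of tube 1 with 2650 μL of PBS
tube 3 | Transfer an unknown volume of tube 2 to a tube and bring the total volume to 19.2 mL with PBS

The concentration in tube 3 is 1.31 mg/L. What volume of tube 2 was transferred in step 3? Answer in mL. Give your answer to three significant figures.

Step 1: 9-fold → factor 9
Step 2: 275 μL + 2650 μL = 2925 μL total → factor 2925/275 = 10.636
Step 3: v brought to 19.2 mL → factor = 19.2 mL/v
Product of known-step factors = 95.727
Overall factor = 2.00 mg/mL / (1.31 mg/L) = 1526.7
Step-3 factor = 1526.7 / 95.727 = 15.949
v = 19.2 mL / 15.949 = 1.20 mL

1.20 mL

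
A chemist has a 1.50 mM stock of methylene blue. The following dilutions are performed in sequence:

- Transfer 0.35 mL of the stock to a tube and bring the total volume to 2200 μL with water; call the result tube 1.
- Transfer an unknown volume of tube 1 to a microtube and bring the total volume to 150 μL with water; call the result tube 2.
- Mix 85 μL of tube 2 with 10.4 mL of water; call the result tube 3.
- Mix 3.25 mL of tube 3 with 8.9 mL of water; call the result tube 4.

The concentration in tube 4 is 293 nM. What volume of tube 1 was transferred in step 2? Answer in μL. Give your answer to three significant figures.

Step 1: 0.35 mL brought to 2200 μL → factor 2.2/0.35 = 6.2857
Step 2: v brought to 150 μL → factor = 150 μL/v
Step 3: 85 μL + 10.4 mL = 10485 μL total → factor 10485/85 = 123.35
Step 4: 3.25 mL + 8.9 mL = 12.15 mL total → factor 12.15/3.25 = 3.7385
Product of known-step factors = 2898.7
Overall factor = 1.50 mM / (293 nM) = 5119.5
Step-2 factor = 5119.5 / 2898.7 = 1.7661
v = 150 μL / 1.7661 = 84.9 μL

84.9 μL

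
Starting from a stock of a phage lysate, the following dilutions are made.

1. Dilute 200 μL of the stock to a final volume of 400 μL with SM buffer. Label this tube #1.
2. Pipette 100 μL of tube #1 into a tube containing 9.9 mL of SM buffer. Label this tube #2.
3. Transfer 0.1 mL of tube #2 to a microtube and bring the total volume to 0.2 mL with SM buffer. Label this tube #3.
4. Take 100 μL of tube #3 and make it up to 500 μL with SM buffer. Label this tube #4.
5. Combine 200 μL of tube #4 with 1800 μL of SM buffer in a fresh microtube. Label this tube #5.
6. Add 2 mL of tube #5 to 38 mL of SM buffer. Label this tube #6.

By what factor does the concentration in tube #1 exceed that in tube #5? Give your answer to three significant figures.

1.00 × 10^4

Step 1: 200 μL brought to 400 μL → factor 400/200 = 2
Step 2: 100 μL + 9.9 mL = 10000 μL total → factor 10000/100 = 100
Step 3: 0.1 mL brought to 0.2 mL → factor 0.2/0.1 = 2
Step 4: 100 μL brought to 500 μL → factor 500/100 = 5
Step 5: 200 μL + 1800 μL = 2000 μL total → factor 2000/200 = 10
Dilution factor to tube #1 = 2; to tube #5 = 20000
[tube #1]/[tube #5] = (factor to tube #5)/(factor to tube #1) = 20000/2 = 1.00 × 10^4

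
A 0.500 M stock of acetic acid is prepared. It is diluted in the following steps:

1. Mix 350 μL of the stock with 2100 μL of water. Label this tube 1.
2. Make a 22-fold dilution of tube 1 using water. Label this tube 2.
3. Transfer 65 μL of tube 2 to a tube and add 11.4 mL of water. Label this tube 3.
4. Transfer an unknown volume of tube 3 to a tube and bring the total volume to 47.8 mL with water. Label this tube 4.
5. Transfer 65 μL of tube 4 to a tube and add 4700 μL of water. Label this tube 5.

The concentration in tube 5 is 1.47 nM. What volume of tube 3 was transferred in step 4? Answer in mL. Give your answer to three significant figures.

Step 1: 350 μL + 2100 μL = 2450 μL total → factor 2450/350 = 7
Step 2: 22-fold → factor 22
Step 3: 65 μL + 11.4 mL = 11465 μL total → factor 11465/65 = 176.38
Step 4: v brought to 47.8 mL → factor = 47.8 mL/v
Step 5: 65 μL + 4700 μL = 4765 μL total → factor 4765/65 = 73.308
Product of known-step factors = 1.9913 × 10^6
Overall factor = 0.500 M / (1.47 nM) = 3.4014 × 10^8
Step-4 factor = 3.4014 × 10^8 / 1.9913 × 10^6 = 170.81
v = 47.8 mL / 170.81 = 0.280 mL

0.280 mL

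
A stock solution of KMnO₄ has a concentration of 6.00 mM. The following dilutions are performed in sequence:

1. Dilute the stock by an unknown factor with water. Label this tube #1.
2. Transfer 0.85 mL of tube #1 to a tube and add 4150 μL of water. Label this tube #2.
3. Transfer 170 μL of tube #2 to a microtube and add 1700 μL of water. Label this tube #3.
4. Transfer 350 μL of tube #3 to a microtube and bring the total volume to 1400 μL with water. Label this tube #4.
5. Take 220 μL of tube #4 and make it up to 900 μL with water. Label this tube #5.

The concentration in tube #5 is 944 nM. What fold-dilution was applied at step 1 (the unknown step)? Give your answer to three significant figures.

6.00-fold

Step 1: unknown factor x
Step 2: 0.85 mL + 4150 μL = 5 mL total → factor 5/0.85 = 5.8824
Step 3: 170 μL + 1700 μL = 1870 μL total → factor 1870/170 = 11
Step 4: 350 μL brought to 1400 μL → factor 1400/350 = 4
Step 5: 220 μL brought to 900 μL → factor 900/220 = 4.0909
Product of known-step factors = 1058.8
Overall factor = 6.00 mM / (944 nM) = 6355.9
x = 6355.9 / 1058.8 = 6.00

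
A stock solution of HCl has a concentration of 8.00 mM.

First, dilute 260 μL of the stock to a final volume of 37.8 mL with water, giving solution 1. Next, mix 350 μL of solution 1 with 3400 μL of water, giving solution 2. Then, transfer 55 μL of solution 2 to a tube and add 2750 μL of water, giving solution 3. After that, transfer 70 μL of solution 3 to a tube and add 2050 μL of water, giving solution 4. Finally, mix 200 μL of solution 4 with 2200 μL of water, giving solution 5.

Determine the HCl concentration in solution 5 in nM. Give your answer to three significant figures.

0.277 nM

Step 1: 260 μL brought to 37.8 mL → factor 37800/260 = 145.38
Step 2: 350 μL + 3400 μL = 3750 μL total → factor 3750/350 = 10.714
Step 3: 55 μL + 2750 μL = 2805 μL total → factor 2805/55 = 51
Step 4: 70 μL + 2050 μL = 2120 μL total → factor 2120/70 = 30.286
Step 5: 200 μL + 2200 μL = 2400 μL total → factor 2400/200 = 12
Overall dilution factor = 145.38 × 10.714 × 51 × 30.286 × 12 = 2.8872 × 10^7
Final = 8.00 mM / 2.8872 × 10^7 = 2.771 × 10^-7 mM = 0.277 nM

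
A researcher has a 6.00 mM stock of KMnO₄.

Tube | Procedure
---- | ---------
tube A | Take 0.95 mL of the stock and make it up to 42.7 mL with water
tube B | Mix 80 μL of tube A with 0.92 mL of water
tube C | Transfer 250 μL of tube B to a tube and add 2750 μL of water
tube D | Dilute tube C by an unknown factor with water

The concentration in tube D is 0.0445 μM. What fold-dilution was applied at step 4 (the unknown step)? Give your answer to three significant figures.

20.0-fold

Step 1: 0.95 mL brought to 42.7 mL → factor 42.7/0.95 = 44.947
Step 2: 80 μL + 0.92 mL = 1000 μL total → factor 1000/80 = 12.5
Step 3: 250 μL + 2750 μL = 3000 μL total → factor 3000/250 = 12
Step 4: unknown factor x
Product of known-step factors = 6742.1
Overall factor = 6.00 mM / (0.0445 μM) = 1.3483 × 10^5
x = 1.3483 × 10^5 / 6742.1 = 20.0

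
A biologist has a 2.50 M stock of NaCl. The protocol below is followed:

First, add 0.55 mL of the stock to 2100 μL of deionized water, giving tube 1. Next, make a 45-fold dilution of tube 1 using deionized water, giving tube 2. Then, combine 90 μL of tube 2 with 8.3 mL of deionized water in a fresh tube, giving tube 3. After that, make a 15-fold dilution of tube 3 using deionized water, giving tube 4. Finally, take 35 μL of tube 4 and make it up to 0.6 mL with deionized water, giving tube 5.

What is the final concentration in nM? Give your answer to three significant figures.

481 nM

Step 1: 0.55 mL + 2100 μL = 2.65 mL total → factor 2.65/0.55 = 4.8182
Step 2: 45-fold → factor 45
Step 3: 90 μL + 8.3 mL = 8390 μL total → factor 8390/90 = 93.222
Step 4: 15-fold → factor 15
Step 5: 35 μL brought to 0.6 mL → factor 600/35 = 17.143
Overall dilution factor = 4.8182 × 45 × 93.222 × 15 × 17.143 = 5.1974 × 10^6
Final = 2.50 M / 5.1974 × 10^6 = 4.810 × 10^-7 M = 481 nM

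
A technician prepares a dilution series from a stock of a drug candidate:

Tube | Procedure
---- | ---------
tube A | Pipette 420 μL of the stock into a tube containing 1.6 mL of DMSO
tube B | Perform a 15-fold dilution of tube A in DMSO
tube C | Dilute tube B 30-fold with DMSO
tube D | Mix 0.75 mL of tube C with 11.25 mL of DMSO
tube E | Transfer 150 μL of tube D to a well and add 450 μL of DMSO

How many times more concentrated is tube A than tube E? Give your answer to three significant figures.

Step 1: 420 μL + 1.6 mL = 2020 μL total → factor 2020/420 = 4.8095
Step 2: 15-fold → factor 15
Step 3: 30-fold → factor 30
Step 4: 0.75 mL + 11.25 mL = 12 mL total → factor 12/0.75 = 16
Step 5: 150 μL + 450 μL = 600 μL total → factor 600/150 = 4
Dilution factor to tube A = 4.8095; to tube E = 1.3851 × 10^5
[tube A]/[tube E] = (factor to tube E)/(factor to tube A) = 1.3851 × 10^5/4.8095 = 2.88 × 10^4

2.88 × 10^4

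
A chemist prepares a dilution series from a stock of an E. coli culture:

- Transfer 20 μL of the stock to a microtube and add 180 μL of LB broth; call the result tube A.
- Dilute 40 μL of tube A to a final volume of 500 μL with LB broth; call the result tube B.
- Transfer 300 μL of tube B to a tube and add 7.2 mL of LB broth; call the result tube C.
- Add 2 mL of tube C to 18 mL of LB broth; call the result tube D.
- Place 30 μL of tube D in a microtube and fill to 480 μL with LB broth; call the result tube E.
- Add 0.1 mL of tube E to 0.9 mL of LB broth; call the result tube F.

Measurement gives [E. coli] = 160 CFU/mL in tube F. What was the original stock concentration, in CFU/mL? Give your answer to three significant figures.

Step 1: 20 μL + 180 μL = 200 μL total → factor 200/20 = 10
Step 2: 40 μL brought to 500 μL → factor 500/40 = 12.5
Step 3: 300 μL + 7.2 mL = 7500 μL total → factor 7500/300 = 25
Step 4: 2 mL + 18 mL = 20 mL total → factor 20/2 = 10
Step 5: 30 μL brought to 480 μL → factor 480/30 = 16
Step 6: 0.1 mL + 0.9 mL = 1 mL total → factor 1/0.1 = 10
Overall dilution factor = 10 × 12.5 × 25 × 10 × 16 × 10 = 5 × 10^6
Stock = 160 CFU/mL × 5 × 10^6 = 8.00 × 10^8 CFU/mL

8.00 × 10^8 CFU/mL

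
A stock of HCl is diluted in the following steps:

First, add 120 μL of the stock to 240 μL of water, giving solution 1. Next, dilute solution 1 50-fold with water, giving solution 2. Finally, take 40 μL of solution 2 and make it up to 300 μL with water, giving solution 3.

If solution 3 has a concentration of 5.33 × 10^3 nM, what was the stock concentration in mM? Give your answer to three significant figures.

6.00 mM

Step 1: 120 μL + 240 μL = 360 μL total → factor 360/120 = 3
Step 2: 50-fold → factor 50
Step 3: 40 μL brought to 300 μL → factor 300/40 = 7.5
Overall dilution factor = 3 × 50 × 7.5 = 1125
Stock = 5.33 × 10^3 nM × 1125 = 5.996 × 10^6 nM = 6.00 mM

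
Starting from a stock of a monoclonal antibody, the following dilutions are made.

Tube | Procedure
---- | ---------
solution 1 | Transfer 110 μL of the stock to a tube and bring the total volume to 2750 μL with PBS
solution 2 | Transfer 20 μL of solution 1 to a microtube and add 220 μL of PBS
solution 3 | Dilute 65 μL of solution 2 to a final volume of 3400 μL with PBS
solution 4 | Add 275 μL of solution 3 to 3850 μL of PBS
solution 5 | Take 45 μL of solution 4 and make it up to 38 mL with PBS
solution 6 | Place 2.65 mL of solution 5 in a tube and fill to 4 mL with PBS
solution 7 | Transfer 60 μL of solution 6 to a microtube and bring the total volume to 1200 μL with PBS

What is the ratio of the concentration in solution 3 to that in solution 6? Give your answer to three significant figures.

1.91 × 10^4

Step 1: 110 μL brought to 2750 μL → factor 2750/110 = 25
Step 2: 20 μL + 220 μL = 240 μL total → factor 240/20 = 12
Step 3: 65 μL brought to 3400 μL → factor 3400/65 = 52.308
Step 4: 275 μL + 3850 μL = 4125 μL total → factor 4125/275 = 15
Step 5: 45 μL brought to 38 mL → factor 38000/45 = 844.44
Step 6: 2.65 mL brought to 4 mL → factor 4/2.65 = 1.5094
Dilution factor to solution 3 = 15692; to solution 6 = 3.0003 × 10^8
[solution 3]/[solution 6] = (factor to solution 6)/(factor to solution 3) = 3.0003 × 10^8/15692 = 1.91 × 10^4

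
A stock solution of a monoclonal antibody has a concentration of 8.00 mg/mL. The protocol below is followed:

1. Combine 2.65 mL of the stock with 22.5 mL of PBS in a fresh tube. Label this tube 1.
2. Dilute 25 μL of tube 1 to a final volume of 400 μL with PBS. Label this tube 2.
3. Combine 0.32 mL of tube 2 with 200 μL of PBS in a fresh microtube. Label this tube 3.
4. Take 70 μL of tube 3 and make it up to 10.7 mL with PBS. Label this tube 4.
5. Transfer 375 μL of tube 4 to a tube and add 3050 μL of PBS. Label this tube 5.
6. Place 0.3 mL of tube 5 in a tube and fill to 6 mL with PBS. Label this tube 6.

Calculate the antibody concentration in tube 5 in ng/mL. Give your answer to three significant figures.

Step 1: 2.65 mL + 22.5 mL = 25.15 mL total → factor 25.15/2.65 = 9.4906
Step 2: 25 μL brought to 400 μL → factor 400/25 = 16
Step 3: 0.32 mL + 200 μL = 0.52 mL total → factor 0.52/0.32 = 1.625
Step 4: 70 μL brought to 10.7 mL → factor 10700/70 = 152.86
Step 5: 375 μL + 3050 μL = 3425 μL total → factor 3425/375 = 9.1333
Dilution factor through tube 5 = 9.4906 × 16 × 1.625 × 152.86 × 9.1333 = 3.4449 × 10^5
[tube 5] = 8.00 mg/mL / 3.4449 × 10^5 = 2.322 × 10^-5 mg/mL = 23.2 ng/mL

23.2 ng/mL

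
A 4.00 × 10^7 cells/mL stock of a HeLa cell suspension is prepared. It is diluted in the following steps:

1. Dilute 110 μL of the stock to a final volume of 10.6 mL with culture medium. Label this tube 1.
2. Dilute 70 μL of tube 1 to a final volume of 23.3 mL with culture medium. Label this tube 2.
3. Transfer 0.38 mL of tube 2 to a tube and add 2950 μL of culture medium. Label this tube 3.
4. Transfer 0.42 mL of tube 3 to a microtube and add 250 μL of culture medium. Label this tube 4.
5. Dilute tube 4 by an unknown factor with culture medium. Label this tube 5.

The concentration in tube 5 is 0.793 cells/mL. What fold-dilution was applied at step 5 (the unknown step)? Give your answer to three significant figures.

Step 1: 110 μL brought to 10.6 mL → factor 10600/110 = 96.364
Step 2: 70 μL brought to 23.3 mL → factor 23300/70 = 332.86
Step 3: 0.38 mL + 2950 μL = 3.33 mL total → factor 3.33/0.38 = 8.7632
Step 4: 0.42 mL + 250 μL = 0.67 mL total → factor 0.67/0.42 = 1.5952
Step 5: unknown factor x
Product of known-step factors = 4.4839 × 10^5
Overall factor = 4.00 × 10^7 cells/mL / (0.793 cells/mL) = 5.0441 × 10^7
x = 5.0441 × 10^7 / 4.4839 × 10^5 = 112

112-fold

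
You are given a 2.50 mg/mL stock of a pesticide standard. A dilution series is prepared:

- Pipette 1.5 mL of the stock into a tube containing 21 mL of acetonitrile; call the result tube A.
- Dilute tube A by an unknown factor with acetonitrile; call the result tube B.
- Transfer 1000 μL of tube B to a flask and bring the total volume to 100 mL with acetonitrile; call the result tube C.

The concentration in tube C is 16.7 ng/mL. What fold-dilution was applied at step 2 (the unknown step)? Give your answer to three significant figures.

Step 1: 1.5 mL + 21 mL = 22.5 mL total → factor 22.5/1.5 = 15
Step 2: unknown factor x
Step 3: 1000 μL brought to 100 mL → factor 1 × 10^5/1000 = 100
Product of known-step factors = 1500
Overall factor = 2.50 mg/mL / (16.7 ng/mL) = 1.497 × 10^5
x = 1.497 × 10^5 / 1500 = 99.8

99.8-fold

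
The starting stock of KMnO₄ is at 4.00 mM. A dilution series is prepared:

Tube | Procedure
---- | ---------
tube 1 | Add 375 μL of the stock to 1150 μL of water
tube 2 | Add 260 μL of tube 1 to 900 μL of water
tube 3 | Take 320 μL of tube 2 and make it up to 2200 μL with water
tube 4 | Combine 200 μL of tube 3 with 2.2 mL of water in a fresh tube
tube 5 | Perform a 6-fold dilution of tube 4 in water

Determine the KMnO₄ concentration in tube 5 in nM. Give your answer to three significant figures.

Step 1: 375 μL + 1150 μL = 1525 μL total → factor 1525/375 = 4.0667
Step 2: 260 μL + 900 μL = 1160 μL total → factor 1160/260 = 4.4615
Step 3: 320 μL brought to 2200 μL → factor 2200/320 = 6.875
Step 4: 200 μL + 2.2 mL = 2400 μL total → factor 2400/200 = 12
Step 5: 6-fold → factor 6
Overall dilution factor = 4.0667 × 4.4615 × 6.875 × 12 × 6 = 8981.1
Final = 4.00 mM / 8981.1 = 0.0004454 mM = 445 nM

445 nM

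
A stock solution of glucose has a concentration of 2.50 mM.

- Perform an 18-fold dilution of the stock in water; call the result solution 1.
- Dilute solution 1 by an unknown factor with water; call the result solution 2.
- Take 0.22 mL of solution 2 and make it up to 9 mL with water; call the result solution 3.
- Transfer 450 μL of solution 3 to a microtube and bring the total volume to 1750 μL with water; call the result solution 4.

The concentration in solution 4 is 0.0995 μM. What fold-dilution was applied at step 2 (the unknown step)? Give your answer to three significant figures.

8.77-fold

Step 1: 18-fold → factor 18
Step 2: unknown factor x
Step 3: 0.22 mL brought to 9 mL → factor 9/0.22 = 40.909
Step 4: 450 μL brought to 1750 μL → factor 1750/450 = 3.8889
Product of known-step factors = 2863.6
Overall factor = 2.50 mM / (0.0995 μM) = 25126
x = 25126 / 2863.6 = 8.77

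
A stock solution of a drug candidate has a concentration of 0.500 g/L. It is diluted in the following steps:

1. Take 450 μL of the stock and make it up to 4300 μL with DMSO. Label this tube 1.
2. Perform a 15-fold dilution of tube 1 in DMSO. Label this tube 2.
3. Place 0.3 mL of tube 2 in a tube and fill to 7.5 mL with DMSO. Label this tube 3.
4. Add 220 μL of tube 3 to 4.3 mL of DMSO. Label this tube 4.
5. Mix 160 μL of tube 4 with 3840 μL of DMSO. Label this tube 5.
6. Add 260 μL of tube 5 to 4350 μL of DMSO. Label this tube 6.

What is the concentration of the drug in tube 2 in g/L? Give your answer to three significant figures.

Step 1: 450 μL brought to 4300 μL → factor 4300/450 = 9.5556
Step 2: 15-fold → factor 15
Dilution factor through tube 2 = 9.5556 × 15 = 143.33
[tube 2] = 0.500 g/L / 143.33 = 0.00349 g/L

0.00349 g/L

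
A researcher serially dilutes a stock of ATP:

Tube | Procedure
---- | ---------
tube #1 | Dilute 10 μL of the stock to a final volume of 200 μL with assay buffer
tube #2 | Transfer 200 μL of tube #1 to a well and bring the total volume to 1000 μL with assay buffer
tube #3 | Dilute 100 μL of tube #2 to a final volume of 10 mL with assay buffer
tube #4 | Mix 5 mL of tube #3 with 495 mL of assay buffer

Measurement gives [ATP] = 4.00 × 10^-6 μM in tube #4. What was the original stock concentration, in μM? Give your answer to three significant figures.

4.00 μM

Step 1: 10 μL brought to 200 μL → factor 200/10 = 20
Step 2: 200 μL brought to 1000 μL → factor 1000/200 = 5
Step 3: 100 μL brought to 10 mL → factor 10000/100 = 100
Step 4: 5 mL + 495 mL = 500 mL total → factor 500/5 = 100
Overall dilution factor = 20 × 5 × 100 × 100 = 1 × 10^6
Stock = 4.00 × 10^-6 μM × 1 × 10^6 = 4.00 μM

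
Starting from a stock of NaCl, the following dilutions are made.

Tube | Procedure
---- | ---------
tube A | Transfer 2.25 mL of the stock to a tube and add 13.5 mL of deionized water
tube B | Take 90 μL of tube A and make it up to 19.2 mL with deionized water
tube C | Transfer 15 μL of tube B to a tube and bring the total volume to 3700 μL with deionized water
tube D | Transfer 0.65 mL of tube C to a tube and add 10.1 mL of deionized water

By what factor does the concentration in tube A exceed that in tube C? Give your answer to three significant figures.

Step 1: 2.25 mL + 13.5 mL = 15.75 mL total → factor 15.75/2.25 = 7
Step 2: 90 μL brought to 19.2 mL → factor 19200/90 = 213.33
Step 3: 15 μL brought to 3700 μL → factor 3700/15 = 246.67
Dilution factor to tube A = 7; to tube C = 3.6836 × 10^5
[tube A]/[tube C] = (factor to tube C)/(factor to tube A) = 3.6836 × 10^5/7 = 5.26 × 10^4

5.26 × 10^4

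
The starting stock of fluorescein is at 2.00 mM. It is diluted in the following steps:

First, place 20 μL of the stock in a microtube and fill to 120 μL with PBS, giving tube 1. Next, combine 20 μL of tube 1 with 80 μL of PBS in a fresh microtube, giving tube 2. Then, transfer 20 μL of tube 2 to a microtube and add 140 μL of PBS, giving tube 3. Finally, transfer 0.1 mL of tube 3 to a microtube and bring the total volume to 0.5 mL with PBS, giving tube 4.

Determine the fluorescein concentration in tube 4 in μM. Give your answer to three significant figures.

Step 1: 20 μL brought to 120 μL → factor 120/20 = 6
Step 2: 20 μL + 80 μL = 100 μL total → factor 100/20 = 5
Step 3: 20 μL + 140 μL = 160 μL total → factor 160/20 = 8
Step 4: 0.1 mL brought to 0.5 mL → factor 0.5/0.1 = 5
Overall dilution factor = 6 × 5 × 8 × 5 = 1200
Final = 2.00 mM / 1200 = 0.001667 mM = 1.67 μM

1.67 μM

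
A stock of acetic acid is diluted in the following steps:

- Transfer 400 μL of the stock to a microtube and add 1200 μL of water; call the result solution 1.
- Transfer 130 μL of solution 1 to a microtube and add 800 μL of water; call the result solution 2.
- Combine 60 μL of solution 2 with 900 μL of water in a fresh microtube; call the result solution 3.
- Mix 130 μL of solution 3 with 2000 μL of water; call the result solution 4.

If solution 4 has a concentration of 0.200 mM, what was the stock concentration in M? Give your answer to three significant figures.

1.50 M

Step 1: 400 μL + 1200 μL = 1600 μL total → factor 1600/400 = 4
Step 2: 130 μL + 800 μL = 930 μL total → factor 930/130 = 7.1538
Step 3: 60 μL + 900 μL = 960 μL total → factor 960/60 = 16
Step 4: 130 μL + 2000 μL = 2130 μL total → factor 2130/130 = 16.385
Overall dilution factor = 4 × 7.1538 × 16 × 16.385 = 7501.6
Stock = 0.200 mM × 7501.6 = 1500 mM = 1.50 M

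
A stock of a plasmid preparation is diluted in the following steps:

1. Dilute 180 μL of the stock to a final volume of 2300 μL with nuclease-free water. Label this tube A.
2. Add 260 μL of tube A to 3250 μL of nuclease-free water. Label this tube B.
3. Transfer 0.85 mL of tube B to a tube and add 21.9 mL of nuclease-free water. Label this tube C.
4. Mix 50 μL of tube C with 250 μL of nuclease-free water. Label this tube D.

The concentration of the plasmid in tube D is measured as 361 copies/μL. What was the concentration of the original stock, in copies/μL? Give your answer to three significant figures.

1.00 × 10^7 copies/μL

Step 1: 180 μL brought to 2300 μL → factor 2300/180 = 12.778
Step 2: 260 μL + 3250 μL = 3510 μL total → factor 3510/260 = 13.5
Step 3: 0.85 mL + 21.9 mL = 22.75 mL total → factor 22.75/0.85 = 26.765
Step 4: 50 μL + 250 μL = 300 μL total → factor 300/50 = 6
Overall dilution factor = 12.778 × 13.5 × 26.765 × 6 = 27701
Stock = 361 copies/μL × 27701 = 1.00 × 10^7 copies/μL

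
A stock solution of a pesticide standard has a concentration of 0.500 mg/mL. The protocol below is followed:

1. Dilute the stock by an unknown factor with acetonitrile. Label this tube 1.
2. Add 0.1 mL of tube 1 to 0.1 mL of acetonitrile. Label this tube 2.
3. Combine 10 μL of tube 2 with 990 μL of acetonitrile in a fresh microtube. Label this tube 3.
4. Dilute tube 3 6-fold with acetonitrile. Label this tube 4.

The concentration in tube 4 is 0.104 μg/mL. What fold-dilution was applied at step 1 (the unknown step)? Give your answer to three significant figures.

Step 1: unknown factor x
Step 2: 0.1 mL + 0.1 mL = 0.2 mL total → factor 0.2/0.1 = 2
Step 3: 10 μL + 990 μL = 1000 μL total → factor 1000/10 = 100
Step 4: 6-fold → factor 6
Product of known-step factors = 1200
Overall factor = 0.500 mg/mL / (0.104 μg/mL) = 4807.7
x = 4807.7 / 1200 = 4.01

4.01-fold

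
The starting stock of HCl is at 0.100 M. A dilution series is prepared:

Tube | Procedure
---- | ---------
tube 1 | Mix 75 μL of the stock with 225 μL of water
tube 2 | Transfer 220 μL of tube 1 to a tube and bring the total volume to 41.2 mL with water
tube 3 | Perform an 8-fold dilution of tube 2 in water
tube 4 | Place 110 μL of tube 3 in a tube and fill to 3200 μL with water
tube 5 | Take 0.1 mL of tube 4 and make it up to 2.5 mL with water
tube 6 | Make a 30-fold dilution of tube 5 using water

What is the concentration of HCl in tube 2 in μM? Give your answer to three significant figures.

Step 1: 75 μL + 225 μL = 300 μL total → factor 300/75 = 4
Step 2: 220 μL brought to 41.2 mL → factor 41200/220 = 187.27
Dilution factor through tube 2 = 4 × 187.27 = 749.09
[tube 2] = 0.100 M / 749.09 = 0.0001335 M = 133 μM

133 μM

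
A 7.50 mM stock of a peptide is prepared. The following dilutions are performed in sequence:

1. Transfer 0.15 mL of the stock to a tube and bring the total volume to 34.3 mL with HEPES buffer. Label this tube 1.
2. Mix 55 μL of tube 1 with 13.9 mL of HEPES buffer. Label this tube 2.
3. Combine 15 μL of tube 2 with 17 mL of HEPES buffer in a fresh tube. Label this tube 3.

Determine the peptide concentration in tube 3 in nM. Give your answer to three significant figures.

Step 1: 0.15 mL brought to 34.3 mL → factor 34.3/0.15 = 228.67
Step 2: 55 μL + 13.9 mL = 13955 μL total → factor 13955/55 = 253.73
Step 3: 15 μL + 17 mL = 17015 μL total → factor 17015/15 = 1134.3
Overall dilution factor = 228.67 × 253.73 × 1134.3 = 6.5813 × 10^7
Final = 7.50 mM / 6.5813 × 10^7 = 1.140 × 10^-7 mM = 0.114 nM

0.114 nM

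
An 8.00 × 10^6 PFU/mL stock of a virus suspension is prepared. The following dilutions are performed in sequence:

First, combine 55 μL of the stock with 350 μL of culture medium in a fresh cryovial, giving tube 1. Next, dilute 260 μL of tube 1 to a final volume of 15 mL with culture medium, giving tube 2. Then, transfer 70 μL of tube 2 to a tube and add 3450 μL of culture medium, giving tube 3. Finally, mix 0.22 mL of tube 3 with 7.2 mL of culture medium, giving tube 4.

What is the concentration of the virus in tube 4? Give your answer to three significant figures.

Step 1: 55 μL + 350 μL = 405 μL total → factor 405/55 = 7.3636
Step 2: 260 μL brought to 15 mL → factor 15000/260 = 57.692
Step 3: 70 μL + 3450 μL = 3520 μL total → factor 3520/70 = 50.286
Step 4: 0.22 mL + 7.2 mL = 7.42 mL total → factor 7.42/0.22 = 33.727
Dilution factor through tube 4 = 7.3636 × 57.692 × 50.286 × 33.727 = 7.205 × 10^5
[tube 4] = 8.00 × 10^6 PFU/mL / 7.205 × 10^5 = 11.1 PFU/mL

11.1 PFU/mL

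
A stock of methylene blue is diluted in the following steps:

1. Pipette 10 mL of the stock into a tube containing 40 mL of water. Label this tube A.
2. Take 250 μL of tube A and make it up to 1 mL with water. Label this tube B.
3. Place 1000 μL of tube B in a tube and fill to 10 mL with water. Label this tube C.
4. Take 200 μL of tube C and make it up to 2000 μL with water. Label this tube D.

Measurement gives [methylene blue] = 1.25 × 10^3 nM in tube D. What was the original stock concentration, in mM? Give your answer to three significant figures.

Step 1: 10 mL + 40 mL = 50 mL total → factor 50/10 = 5
Step 2: 250 μL brought to 1 mL → factor 1000/250 = 4
Step 3: 1000 μL brought to 10 mL → factor 10000/1000 = 10
Step 4: 200 μL brought to 2000 μL → factor 2000/200 = 10
Overall dilution factor = 5 × 4 × 10 × 10 = 2000
Stock = 1.25 × 10^3 nM × 2000 = 2.500 × 10^6 nM = 2.50 mM

2.50 mM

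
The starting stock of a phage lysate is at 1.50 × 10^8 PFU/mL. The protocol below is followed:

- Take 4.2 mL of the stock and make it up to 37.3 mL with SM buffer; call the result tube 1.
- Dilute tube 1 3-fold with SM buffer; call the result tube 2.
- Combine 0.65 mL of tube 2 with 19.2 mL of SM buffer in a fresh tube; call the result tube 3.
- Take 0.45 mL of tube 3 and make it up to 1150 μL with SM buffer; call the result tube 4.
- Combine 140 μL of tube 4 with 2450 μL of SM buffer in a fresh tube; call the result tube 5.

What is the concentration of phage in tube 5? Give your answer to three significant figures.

Step 1: 4.2 mL brought to 37.3 mL → factor 37.3/4.2 = 8.881
Step 2: 3-fold → factor 3
Step 3: 0.65 mL + 19.2 mL = 19.85 mL total → factor 19.85/0.65 = 30.538
Step 4: 0.45 mL brought to 1150 μL → factor 1.15/0.45 = 2.5556
Step 5: 140 μL + 2450 μL = 2590 μL total → factor 2590/140 = 18.5
Overall dilution factor = 8.881 × 3 × 30.538 × 2.5556 × 18.5 = 38467
Final = 1.50 × 10^8 PFU/mL / 38467 = 3.90 × 10^3 PFU/mL

3.90 × 10^3 PFU/mL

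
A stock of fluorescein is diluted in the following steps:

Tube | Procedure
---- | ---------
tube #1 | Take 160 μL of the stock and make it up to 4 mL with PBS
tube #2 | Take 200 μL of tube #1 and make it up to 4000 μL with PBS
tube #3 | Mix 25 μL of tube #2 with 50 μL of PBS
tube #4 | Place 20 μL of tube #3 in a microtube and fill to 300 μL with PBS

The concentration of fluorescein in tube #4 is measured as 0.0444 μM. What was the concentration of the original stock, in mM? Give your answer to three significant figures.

Step 1: 160 μL brought to 4 mL → factor 4000/160 = 25
Step 2: 200 μL brought to 4000 μL → factor 4000/200 = 20
Step 3: 25 μL + 50 μL = 75 μL total → factor 75/25 = 3
Step 4: 20 μL brought to 300 μL → factor 300/20 = 15
Overall dilution factor = 25 × 20 × 3 × 15 = 22500
Stock = 0.0444 μM × 22500 = 999.0 μM = 0.999 mM

0.999 mM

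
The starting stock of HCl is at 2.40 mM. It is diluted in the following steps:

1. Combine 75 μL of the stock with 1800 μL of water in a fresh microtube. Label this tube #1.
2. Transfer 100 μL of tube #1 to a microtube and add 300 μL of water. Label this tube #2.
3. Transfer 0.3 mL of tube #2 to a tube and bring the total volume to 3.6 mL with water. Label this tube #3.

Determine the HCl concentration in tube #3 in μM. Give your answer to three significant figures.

Step 1: 75 μL + 1800 μL = 1875 μL total → factor 1875/75 = 25
Step 2: 100 μL + 300 μL = 400 μL total → factor 400/100 = 4
Step 3: 0.3 mL brought to 3.6 mL → factor 3.6/0.3 = 12
Overall dilution factor = 25 × 4 × 12 = 1200
Final = 2.40 mM / 1200 = 0.002000 mM = 2.00 μM

2.00 μM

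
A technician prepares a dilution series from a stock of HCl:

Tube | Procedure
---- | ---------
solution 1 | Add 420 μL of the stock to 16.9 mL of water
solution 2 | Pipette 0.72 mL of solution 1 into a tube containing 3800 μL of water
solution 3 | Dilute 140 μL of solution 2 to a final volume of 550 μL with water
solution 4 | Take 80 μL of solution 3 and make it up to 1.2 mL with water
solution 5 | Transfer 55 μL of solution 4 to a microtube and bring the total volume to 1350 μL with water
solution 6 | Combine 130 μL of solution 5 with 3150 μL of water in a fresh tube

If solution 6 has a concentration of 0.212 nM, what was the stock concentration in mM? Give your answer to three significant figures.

Step 1: 420 μL + 16.9 mL = 17320 μL total → factor 17320/420 = 41.238
Step 2: 0.72 mL + 3800 μL = 4.52 mL total → factor 4.52/0.72 = 6.2778
Step 3: 140 μL brought to 550 μL → factor 550/140 = 3.9286
Step 4: 80 μL brought to 1.2 mL → factor 1200/80 = 15
Step 5: 55 μL brought to 1350 μL → factor 1350/55 = 24.545
Step 6: 130 μL + 3150 μL = 3280 μL total → factor 3280/130 = 25.231
Overall dilution factor = 41.238 × 6.2778 × 3.9286 × 15 × 24.545 × 25.231 = 9.4478 × 10^6
Stock = 0.212 nM × 9.4478 × 10^6 = 2.003 × 10^6 nM = 2.00 mM

2.00 mM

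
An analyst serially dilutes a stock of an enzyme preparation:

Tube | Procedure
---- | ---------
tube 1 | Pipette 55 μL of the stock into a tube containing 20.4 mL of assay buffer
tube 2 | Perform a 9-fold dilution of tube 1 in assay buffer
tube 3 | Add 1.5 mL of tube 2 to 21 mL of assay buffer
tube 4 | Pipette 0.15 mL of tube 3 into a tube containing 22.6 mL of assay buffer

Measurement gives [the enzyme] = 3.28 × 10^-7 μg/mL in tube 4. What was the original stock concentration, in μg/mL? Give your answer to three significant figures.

Step 1: 55 μL + 20.4 mL = 20455 μL total → factor 20455/55 = 371.91
Step 2: 9-fold → factor 9
Step 3: 1.5 mL + 21 mL = 22.5 mL total → factor 22.5/1.5 = 15
Step 4: 0.15 mL + 22.6 mL = 22.75 mL total → factor 22.75/0.15 = 151.67
Overall dilution factor = 371.91 × 9 × 15 × 151.67 = 7.6148 × 10^6
Stock = 3.28 × 10^-7 μg/mL × 7.6148 × 10^6 = 2.50 μg/mL

2.50 μg/mL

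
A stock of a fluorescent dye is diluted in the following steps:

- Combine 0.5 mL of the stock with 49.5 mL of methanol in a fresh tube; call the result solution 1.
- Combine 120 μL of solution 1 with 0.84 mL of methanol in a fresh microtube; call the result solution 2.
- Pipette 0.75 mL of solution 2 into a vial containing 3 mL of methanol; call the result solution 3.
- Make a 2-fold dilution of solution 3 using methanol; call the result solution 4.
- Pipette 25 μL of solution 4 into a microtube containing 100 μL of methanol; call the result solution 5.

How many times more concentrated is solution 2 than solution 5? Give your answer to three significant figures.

50.0

Step 1: 0.5 mL + 49.5 mL = 50 mL total → factor 50/0.5 = 100
Step 2: 120 μL + 0.84 mL = 960 μL total → factor 960/120 = 8
Step 3: 0.75 mL + 3 mL = 3.75 mL total → factor 3.75/0.75 = 5
Step 4: 2-fold → factor 2
Step 5: 25 μL + 100 μL = 125 μL total → factor 125/25 = 5
Dilution factor to solution 2 = 800; to solution 5 = 40000
[solution 2]/[solution 5] = (factor to solution 5)/(factor to solution 2) = 40000/800 = 50.0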